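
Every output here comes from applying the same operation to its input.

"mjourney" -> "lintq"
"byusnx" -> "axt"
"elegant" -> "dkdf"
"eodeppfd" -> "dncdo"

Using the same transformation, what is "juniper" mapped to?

itmh

The pattern: shift every letter 1 place backward in the alphabet (wrapping around), then delete the last 3 characters.
"juniper" → "itmhodq" → "itmh".
(Check on "eodeppfd": → "dncdooec" → "dncdo" ✓)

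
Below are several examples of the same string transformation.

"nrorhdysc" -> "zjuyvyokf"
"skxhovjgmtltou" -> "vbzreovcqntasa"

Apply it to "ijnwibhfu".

What's happening: shift every letter 7 places forward in the alphabet (wrapping around), then move the last 2 characters to the front (rotate right by 2).
Applying that to "ijnwibhfu" gives "mbpqudpio".

mbpqudpio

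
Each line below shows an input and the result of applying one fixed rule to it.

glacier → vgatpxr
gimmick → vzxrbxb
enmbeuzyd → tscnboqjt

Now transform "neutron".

cctdjgi

Each output is the input with this applied: shift every letter 11 places backward in the alphabet (wrapping around), then take characters alternately from the front and the back (1st, last, 2nd, 2nd-last, ...).
Applying both steps to "neutron": "ctjigdc", then "cctdjgi".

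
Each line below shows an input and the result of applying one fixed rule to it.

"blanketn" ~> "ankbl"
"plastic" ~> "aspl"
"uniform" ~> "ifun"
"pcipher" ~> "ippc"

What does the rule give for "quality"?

alqu

The pattern: delete the last 3 characters, then move the first 2 characters to the end (rotate left by 2).
So "quality" becomes "alqu".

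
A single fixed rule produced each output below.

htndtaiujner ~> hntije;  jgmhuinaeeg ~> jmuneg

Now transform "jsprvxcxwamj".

The rule is to keep every other character starting from the first (positions 1st, 3rd, 5th, ...).
For "jsprvxcxwamj" the result is "jpvcwm".

jpvcwm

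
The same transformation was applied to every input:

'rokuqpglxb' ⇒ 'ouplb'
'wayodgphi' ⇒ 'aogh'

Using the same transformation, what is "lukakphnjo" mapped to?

Looking at the pairs, the operation is to keep every other character starting from the second (positions 2nd, 4th, 6th, ...).
So "lukakphnjo" becomes "uapno".

uapno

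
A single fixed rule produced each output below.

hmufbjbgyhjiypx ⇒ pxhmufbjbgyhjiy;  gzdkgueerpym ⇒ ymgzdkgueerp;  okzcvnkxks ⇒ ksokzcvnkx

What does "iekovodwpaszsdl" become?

dliekovodwpaszs

Rule — move the last 2 characters to the front (rotate right by 2).
"iekovodwpaszsdl" → "dliekovodwpaszs".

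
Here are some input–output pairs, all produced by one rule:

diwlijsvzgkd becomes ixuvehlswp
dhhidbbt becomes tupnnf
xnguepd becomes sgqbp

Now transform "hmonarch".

The pattern: shift every letter 12 places forward in the alphabet (wrapping around), then delete the first 2 characters.
Starting from "hmonarch": after the first operation, "tyazmdot"; after the second, "azmdot".

azmdot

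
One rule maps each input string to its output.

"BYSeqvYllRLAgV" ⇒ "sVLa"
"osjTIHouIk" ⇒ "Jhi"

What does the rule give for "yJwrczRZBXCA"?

WZba

The pattern: keep one character in every 3, starting at position 3 (positions 3rd, 6th, 9th, ...), then flip the case of every letter.
Working it through for "yJwrczRZBXCA": intermediate "wzBA", final "WZba".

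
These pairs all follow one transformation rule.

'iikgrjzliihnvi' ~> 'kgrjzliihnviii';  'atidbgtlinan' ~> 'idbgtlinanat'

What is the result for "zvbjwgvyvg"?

bjwgvyvgzv

What's happening: move the first 2 characters to the end (rotate left by 2).
Applying that to "zvbjwgvyvg" gives "bjwgvyvgzv".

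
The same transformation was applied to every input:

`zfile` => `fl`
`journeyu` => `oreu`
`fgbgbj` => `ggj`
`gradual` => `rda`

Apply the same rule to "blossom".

lso

What's happening: keep every other character starting from the second (positions 2nd, 4th, 6th, ...).
Applying that to "blossom" gives "lso".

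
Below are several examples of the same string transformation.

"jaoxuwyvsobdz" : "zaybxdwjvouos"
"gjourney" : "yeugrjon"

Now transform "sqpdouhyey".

The rule is to sort the characters into reverse alphabetical order, then take characters alternately from the front and the back (1st, last, 2nd, 2nd-last, ...).
Starting from "sqpdouhyey": after the first operation, "yyusqpohed"; after the second, "ydyeuhsoqp".
(Check on "jaoxuwyvsobdz": → "zyxwvusoojdba" → "zaybxdwjvouos" ✓)

ydyeuhsoqp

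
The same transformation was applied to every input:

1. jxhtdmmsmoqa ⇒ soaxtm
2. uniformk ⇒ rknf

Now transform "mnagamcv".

Rule — keep every other character starting from the second (positions 2nd, 4th, 6th, ...), then swap the front and back halves of the string.
Applying both steps to "mnagamcv": "ngmv", then "mvng".

mvng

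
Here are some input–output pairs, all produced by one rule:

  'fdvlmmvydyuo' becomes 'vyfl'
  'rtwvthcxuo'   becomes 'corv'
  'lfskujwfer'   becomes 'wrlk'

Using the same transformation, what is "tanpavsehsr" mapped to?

sstp

Rule — keep one character in every 3, starting at position 1 (positions 1st, 4th, 7th, ...), then swap the front and back halves of the string.
Applying that to "tanpavsehsr" gives "sstp".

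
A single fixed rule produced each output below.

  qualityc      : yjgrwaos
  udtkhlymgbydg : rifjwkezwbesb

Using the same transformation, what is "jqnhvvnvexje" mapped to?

What's happening: shift every letter 2 places backward in the alphabet (wrapping around), then move the first 2 characters to the end (rotate left by 2).
Working it through for "jqnhvvnvexje": intermediate "holfttltcvhc", final "lfttltcvhcho".

lfttltcvhcho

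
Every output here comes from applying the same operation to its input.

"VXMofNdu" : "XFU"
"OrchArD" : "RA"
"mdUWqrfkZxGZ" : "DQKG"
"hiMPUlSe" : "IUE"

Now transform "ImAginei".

Rule — keep one character in every 3, starting at position 2 (positions 2nd, 5th, 8th, ...), then convert every letter to uppercase.
Starting from "ImAginei": after the first operation, "mii"; after the second, "MII".

MII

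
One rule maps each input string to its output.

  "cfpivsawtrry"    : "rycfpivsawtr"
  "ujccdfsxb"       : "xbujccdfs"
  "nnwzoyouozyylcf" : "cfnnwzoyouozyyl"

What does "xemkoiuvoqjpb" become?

pbxemkoiuvoqj

In each case the input is transformed by: move the last 2 characters to the front (rotate right by 2).
On "xemkoiuvoqjpb" that produces "pbxemkoiuvoqj".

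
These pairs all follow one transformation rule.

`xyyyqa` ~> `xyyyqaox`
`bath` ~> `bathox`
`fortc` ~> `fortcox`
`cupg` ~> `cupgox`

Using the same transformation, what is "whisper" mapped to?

whisperox

Looking at the pairs, the operation is to append "ox".
Doing the same to "whisper": "whisperox".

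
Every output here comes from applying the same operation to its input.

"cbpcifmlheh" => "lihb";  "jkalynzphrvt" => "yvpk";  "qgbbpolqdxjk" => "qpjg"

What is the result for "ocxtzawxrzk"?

In each case the input is transformed by: keep one character in every 3, starting at position 2 (positions 2nd, 5th, 8th, ...), then sort the characters into reverse alphabetical order.
Applying both steps to "ocxtzawxrzk": "czxk", then "zxkc".

zxkc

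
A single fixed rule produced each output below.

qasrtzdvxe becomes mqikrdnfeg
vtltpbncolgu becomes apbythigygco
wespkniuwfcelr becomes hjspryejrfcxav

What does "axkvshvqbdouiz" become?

doqbhvmnkxifui

Each output is the input with this applied: shift every letter 13 places forward in the alphabet (wrapping around) — i.e. ROT13, then swap the front and back halves of the string.
Applying that to "axkvshvqbdouiz" gives "doqbhvmnkxifui".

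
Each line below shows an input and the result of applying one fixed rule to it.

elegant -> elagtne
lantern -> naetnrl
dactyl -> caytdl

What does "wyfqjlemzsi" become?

fyjqelzmisw

The rule is to move the first character to the end, then swap each adjacent pair of characters (1↔2, 3↔4, ...).
"wyfqjlemzsi" → "yfqjlemzsiw" → "fyjqelzmisw".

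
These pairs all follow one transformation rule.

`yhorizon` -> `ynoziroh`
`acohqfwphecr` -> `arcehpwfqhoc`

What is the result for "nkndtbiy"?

The pattern: move the first character to the end, then reverse the string.
For "nkndtbiy" the result is "nyibtdnk".

nyibtdnk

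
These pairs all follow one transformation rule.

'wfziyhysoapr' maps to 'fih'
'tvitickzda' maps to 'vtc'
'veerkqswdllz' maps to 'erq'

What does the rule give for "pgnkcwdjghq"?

The pattern: keep every other character starting from the second (positions 2nd, 4th, 6th, ...), then keep only the first 3 characters.
Applying both steps to "pgnkcwdjghq": "gkwjh", then "gkw".

gkw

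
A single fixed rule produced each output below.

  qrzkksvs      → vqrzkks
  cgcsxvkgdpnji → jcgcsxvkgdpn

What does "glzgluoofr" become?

What's happening: delete the last character, then move the last character to the front.
Working it through for "glzgluoofr": intermediate "glzgluoof", final "fglzgluoo".

fglzgluoo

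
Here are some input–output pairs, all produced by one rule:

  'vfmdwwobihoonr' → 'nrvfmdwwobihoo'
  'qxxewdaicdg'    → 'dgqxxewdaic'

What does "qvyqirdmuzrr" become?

rrqvyqirdmuz

What's happening: move the last 2 characters to the front (rotate right by 2).
Applying that to "qvyqirdmuzrr" gives "rrqvyqirdmuz".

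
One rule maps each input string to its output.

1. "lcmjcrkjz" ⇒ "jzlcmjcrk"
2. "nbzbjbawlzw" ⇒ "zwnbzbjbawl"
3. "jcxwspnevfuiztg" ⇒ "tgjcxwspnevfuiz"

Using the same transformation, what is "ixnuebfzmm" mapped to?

mmixnuebfz

The pattern: move the last 2 characters to the front (rotate right by 2).
So "ixnuebfzmm" becomes "mmixnuebfz".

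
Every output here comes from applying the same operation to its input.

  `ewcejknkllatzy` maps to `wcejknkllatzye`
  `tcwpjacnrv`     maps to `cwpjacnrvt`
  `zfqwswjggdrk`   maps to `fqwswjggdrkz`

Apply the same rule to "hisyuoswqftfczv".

isyuoswqftfczvh

The rule is to move the first character to the end.
On "hisyuoswqftfczv" that produces "isyuoswqftfczvh".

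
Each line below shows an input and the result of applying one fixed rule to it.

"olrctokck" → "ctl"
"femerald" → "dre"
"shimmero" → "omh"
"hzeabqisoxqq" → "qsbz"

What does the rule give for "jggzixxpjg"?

pig

Rule — keep one character in every 3, starting at position 2 (positions 2nd, 5th, 8th, ...), then reverse the string.
On "jggzixxpjg": the first step gives "gip", and the second then gives "pig".
(Check on "femerald": → "erd" → "dre" ✓)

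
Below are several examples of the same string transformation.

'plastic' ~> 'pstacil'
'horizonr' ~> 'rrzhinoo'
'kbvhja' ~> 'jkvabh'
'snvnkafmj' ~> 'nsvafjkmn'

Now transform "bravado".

orvaabd

Each output is the input with this applied: sort the characters into alphabetical order, then move the last 3 characters to the front (rotate right by 3).
For "bravado", step one produces "aabdorv"; step two turns that into "orvaabd".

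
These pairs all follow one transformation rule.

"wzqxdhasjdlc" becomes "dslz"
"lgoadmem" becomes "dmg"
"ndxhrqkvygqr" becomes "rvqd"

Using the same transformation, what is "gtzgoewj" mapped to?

ojt

Looking at the pairs, the operation is to keep one character in every 3, starting at position 2 (positions 2nd, 5th, 8th, ...), then move the first character to the end.
"gtzgoewj" → "toj" → "ojt".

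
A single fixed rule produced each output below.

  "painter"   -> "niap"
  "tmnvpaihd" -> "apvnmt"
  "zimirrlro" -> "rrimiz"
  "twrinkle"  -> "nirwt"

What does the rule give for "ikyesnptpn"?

pnseyki

Each output is the input with this applied: reverse the string, then delete the first 3 characters.
Applying that to "ikyesnptpn" gives "pnseyki".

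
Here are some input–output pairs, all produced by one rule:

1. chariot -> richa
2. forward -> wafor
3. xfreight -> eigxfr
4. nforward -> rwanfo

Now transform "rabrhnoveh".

rhnovrab

Looking at the pairs, the operation is to delete the last 2 characters, then move the first 3 characters to the end (rotate left by 3).
"rabrhnoveh" → "rabrhnov" → "rhnovrab".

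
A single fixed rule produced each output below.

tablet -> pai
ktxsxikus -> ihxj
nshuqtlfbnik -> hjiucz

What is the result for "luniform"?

The transformation: keep every other character starting from the second (positions 2nd, 4th, 6th, ...), then shift every letter 11 places backward in the alphabet (wrapping around).
On "luniform": the first step gives "uiom", and the second then gives "jxdb".

jxdb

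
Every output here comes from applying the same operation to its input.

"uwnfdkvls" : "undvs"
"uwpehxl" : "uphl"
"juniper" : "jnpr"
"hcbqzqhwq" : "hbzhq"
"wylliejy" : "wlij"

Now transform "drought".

Rule — keep every other character starting from the first (positions 1st, 3rd, 5th, ...).
"drought" → "dogt".

dogt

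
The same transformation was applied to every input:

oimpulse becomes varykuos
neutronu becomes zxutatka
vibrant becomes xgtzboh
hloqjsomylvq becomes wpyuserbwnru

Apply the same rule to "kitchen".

The transformation: shift every letter 6 places forward in the alphabet (wrapping around), then move the first 3 characters to the end (rotate left by 3).
Working it through for "kitchen": intermediate "qozinkt", final "inktqoz".

inktqoz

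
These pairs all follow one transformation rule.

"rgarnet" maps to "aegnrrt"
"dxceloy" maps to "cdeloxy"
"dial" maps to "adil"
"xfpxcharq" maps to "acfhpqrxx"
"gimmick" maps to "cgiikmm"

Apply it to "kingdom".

In each case the input is transformed by: sort the characters into alphabetical order.
Applying that to "kingdom" gives "dgikmno".

dgikmno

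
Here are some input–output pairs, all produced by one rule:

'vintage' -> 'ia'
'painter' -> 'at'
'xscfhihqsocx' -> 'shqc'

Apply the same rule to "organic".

rn

Each output is the input with this applied: keep one character in every 3, starting at position 2 (positions 2nd, 5th, 8th, ...).
Applying that to "organic" gives "rn".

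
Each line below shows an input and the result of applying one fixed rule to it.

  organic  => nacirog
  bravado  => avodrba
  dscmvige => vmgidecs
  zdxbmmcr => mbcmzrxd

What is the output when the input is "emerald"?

ardlmee

Each output is the input with this applied: move the first 3 characters to the end (rotate left by 3), then swap each adjacent pair of characters (1↔2, 3↔4, ...).
Applying that to "emerald" gives "ardlmee".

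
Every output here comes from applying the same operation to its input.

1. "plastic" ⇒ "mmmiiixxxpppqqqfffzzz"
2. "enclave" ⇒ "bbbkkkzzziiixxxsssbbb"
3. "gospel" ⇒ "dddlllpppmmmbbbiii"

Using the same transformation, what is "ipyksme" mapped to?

fffmmmvvvhhhpppjjjbbb

The pattern: shift every letter 3 places backward in the alphabet (wrapping around), then repeat every character 3 times.
"ipyksme" → "fmvhpjb" → "fffmmmvvvhhhpppjjjbbb".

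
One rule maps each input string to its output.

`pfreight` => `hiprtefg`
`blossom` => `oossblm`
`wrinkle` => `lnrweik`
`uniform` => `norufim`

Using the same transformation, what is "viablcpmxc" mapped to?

cilmpvxabc

The transformation: sort the characters into alphabetical order, then move the first 3 characters to the end (rotate left by 3).
Applying that to "viablcpmxc" gives "cilmpvxabc".
(Check on "uniform": → "fimnoru" → "norufim" ✓)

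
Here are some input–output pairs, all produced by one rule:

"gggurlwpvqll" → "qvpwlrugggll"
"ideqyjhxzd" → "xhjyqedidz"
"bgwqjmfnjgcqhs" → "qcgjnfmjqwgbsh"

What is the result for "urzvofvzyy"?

In each case the input is transformed by: reverse the string, then move the first 2 characters to the end (rotate left by 2).
For "urzvofvzyy", step one produces "yyzvfovzru"; step two turns that into "zvfovzruyy".

zvfovzruyy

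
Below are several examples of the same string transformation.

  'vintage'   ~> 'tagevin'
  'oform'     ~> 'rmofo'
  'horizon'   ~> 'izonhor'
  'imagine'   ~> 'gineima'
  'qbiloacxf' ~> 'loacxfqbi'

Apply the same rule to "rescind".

Looking at the pairs, the operation is to move the first 3 characters to the end (rotate left by 3).
For "rescind" the result is "cindres".

cindres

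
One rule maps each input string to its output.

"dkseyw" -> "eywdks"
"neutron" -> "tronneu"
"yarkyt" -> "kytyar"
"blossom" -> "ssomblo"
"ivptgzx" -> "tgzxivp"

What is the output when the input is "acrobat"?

Each output is the input with this applied: move the first 3 characters to the end (rotate left by 3).
On "acrobat" that produces "obatacr".

obatacr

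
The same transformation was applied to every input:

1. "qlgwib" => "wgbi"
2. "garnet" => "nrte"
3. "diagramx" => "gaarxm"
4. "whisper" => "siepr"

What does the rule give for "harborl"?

The pattern: delete the first 2 characters, then swap each adjacent pair of characters (1↔2, 3↔4, ...).
"harborl" → "rborl" → "brrol".
(Check on "garnet": → "rnet" → "nrte" ✓)

brrol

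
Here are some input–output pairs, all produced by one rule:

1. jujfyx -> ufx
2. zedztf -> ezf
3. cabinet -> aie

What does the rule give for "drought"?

ruh

The rule is to keep every other character starting from the second (positions 2nd, 4th, 6th, ...).
Doing the same to "drought": "ruh".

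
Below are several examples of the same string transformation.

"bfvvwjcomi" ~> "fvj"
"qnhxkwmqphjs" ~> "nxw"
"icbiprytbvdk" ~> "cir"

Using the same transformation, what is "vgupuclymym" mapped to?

Looking at the pairs, the operation is to keep every other character starting from the second (positions 2nd, 4th, 6th, ...), then keep only the first 3 characters.
Working it through for "vgupuclymym": intermediate "gpcyy", final "gpc".

gpc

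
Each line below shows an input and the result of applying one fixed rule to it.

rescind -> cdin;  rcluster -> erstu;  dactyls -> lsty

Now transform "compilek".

eiklp

In each case the input is transformed by: delete the first 3 characters, then sort the characters into alphabetical order.
"compilek" → "pilek" → "eiklp".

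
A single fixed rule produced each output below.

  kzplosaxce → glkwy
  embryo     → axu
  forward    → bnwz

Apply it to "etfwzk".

In each case the input is transformed by: shift every letter 4 places backward in the alphabet (wrapping around), then keep every other character starting from the first (positions 1st, 3rd, 5th, ...).
Starting from "etfwzk": after the first operation, "apbsvg"; after the second, "abv".

abv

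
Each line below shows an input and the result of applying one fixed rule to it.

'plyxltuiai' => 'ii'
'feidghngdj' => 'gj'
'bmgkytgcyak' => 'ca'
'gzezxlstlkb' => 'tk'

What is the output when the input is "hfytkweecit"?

ei

Each output is the input with this applied: keep every other character starting from the second (positions 2nd, 4th, 6th, ...), then delete the first 3 characters.
Applying both steps to "hfytkweecit": "ftwei", then "ei".
(Check on "bmgkytgcyak": → "mktca" → "ca" ✓)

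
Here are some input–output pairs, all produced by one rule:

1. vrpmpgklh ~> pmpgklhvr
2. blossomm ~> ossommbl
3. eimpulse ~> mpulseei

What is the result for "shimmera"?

The transformation: move the first 2 characters to the end (rotate left by 2).
On "shimmera" that produces "immerash".

immerash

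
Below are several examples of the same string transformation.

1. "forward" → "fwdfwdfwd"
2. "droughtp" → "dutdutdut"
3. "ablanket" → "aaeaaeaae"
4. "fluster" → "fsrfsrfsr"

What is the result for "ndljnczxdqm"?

njzqnjzqnjzq

Rule — keep one character in every 3, starting at position 1 (positions 1st, 4th, 7th, ...), then write the whole string 3 times in a row.
On "ndljnczxdqm": the first step gives "njzq", and the second then gives "njzqnjzqnjzq".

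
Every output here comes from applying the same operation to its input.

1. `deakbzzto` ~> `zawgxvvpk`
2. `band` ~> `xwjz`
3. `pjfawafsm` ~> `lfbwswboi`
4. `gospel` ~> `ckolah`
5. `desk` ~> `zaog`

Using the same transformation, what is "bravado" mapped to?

xnwrwzk

Looking at the pairs, the operation is to shift every letter 4 places backward in the alphabet (wrapping around).
On "bravado" that produces "xnwrwzk".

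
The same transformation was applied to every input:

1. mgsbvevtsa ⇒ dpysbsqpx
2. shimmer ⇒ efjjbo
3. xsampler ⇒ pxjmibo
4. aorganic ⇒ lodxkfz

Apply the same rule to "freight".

Looking at the pairs, the operation is to shift every letter 3 places backward in the alphabet (wrapping around), then delete the first character.
For "freight", step one produces "cobfdeq"; step two turns that into "obfdeq".

obfdeq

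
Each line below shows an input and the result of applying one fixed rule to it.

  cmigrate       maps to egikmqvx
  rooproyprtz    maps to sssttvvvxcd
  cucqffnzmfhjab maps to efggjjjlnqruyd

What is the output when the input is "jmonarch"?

What's happening: sort the characters into alphabetical order, then shift every letter 4 places forward in the alphabet (wrapping around).
On "jmonarch" that produces "eglnqrsv".

eglnqrsv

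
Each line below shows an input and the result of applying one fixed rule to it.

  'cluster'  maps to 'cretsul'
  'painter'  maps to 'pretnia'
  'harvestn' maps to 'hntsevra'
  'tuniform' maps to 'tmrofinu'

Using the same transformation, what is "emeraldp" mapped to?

The transformation: move the first character to the end, then reverse the string.
"emeraldp" → "meraldpe" → "epdlarem".

epdlarem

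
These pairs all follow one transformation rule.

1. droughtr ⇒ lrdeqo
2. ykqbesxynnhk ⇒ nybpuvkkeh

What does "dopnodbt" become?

mklayq

In each case the input is transformed by: delete the first 2 characters, then shift every letter 3 places backward in the alphabet (wrapping around).
"dopnodbt" → "pnodbt" → "mklayq".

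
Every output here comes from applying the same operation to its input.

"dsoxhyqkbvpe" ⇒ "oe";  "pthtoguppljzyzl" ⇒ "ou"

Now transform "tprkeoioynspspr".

eoio

Looking at the pairs, the operation is to keep only the vowels.
"tprkeoioynspspr" → "eoio".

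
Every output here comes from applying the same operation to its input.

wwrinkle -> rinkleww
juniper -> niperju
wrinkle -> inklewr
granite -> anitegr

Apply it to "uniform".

Looking at the pairs, the operation is to move the first 2 characters to the end (rotate left by 2).
On "uniform" that produces "iformun".

iformun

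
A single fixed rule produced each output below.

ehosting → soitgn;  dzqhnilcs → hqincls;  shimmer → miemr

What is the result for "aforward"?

The transformation: swap each adjacent pair of characters (1↔2, 3↔4, ...), then delete the first 2 characters.
On "aforward": the first step gives "faroawdr", and the second then gives "roawdr".

roawdr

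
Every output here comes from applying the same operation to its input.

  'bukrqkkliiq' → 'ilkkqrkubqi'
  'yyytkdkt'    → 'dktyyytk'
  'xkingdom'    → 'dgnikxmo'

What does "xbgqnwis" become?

wnqgbxsi

The pattern: reverse the string, then move the first 2 characters to the end (rotate left by 2).
Working it through for "xbgqnwis": intermediate "siwnqgbx", final "wnqgbxsi".
(Check on "xkingdom": → "modgnikx" → "dgnikxmo" ✓)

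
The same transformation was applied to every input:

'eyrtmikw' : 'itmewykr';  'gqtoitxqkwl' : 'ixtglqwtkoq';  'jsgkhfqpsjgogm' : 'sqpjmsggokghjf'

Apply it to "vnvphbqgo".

pbhvongvq

The rule is to take characters alternately from the front and the back (1st, last, 2nd, 2nd-last, ...), then move the last 3 characters to the front (rotate right by 3).
On "vnvphbqgo" that produces "pbhvongvq".
(Check on "eyrtmikw": → "ewykritm" → "itmewykr" ✓)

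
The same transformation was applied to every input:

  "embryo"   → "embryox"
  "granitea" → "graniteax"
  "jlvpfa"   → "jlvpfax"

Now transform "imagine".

In each case the input is transformed by: append "x".
Doing the same to "imagine": "imaginex".

imaginex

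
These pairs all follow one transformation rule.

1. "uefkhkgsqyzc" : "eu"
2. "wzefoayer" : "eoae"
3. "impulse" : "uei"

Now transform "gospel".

oe

The rule is to move the first character to the end, then keep only the vowels.
On "gospel": the first step gives "ospelg", and the second then gives "oe".
(Check on "impulse": → "mpulsei" → "uei" ✓)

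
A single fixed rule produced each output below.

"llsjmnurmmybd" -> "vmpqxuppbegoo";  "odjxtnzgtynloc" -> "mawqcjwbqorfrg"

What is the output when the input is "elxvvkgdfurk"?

ayynjgixunho

Looking at the pairs, the operation is to move the first 2 characters to the end (rotate left by 2), then shift every letter 3 places forward in the alphabet (wrapping around).
Applying that to "elxvvkgdfurk" gives "ayynjgixunho".
(Check on "llsjmnurmmybd": → "sjmnurmmybdll" → "vmpqxuppbegoo" ✓)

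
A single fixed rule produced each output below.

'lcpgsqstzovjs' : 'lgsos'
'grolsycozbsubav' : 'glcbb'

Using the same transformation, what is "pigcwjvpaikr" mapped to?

pcvi

Each output is the input with this applied: keep one character in every 3, starting at position 1 (positions 1st, 4th, 7th, ...).
So "pigcwjvpaikr" becomes "pcvi".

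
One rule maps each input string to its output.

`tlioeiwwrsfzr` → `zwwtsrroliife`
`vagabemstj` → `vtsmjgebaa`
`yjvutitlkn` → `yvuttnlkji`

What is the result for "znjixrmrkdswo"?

zxwsrronmkjid

What's happening: sort the characters into reverse alphabetical order.
So "znjixrmrkdswo" becomes "zxwsrronmkjid".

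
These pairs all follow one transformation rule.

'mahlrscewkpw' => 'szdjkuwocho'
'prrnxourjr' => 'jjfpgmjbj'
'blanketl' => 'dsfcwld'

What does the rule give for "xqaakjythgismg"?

The rule is to delete the first character, then shift every letter 8 places backward in the alphabet (wrapping around).
Working it through for "xqaakjythgismg": intermediate "qaakjythgismg", final "isscbqlzyakey".
(Check on "blanketl": → "lanketl" → "dsfcwld" ✓)

isscbqlzyakey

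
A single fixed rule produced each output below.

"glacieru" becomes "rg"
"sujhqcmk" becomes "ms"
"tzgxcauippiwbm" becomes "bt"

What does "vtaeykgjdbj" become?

The transformation: swap the first and last characters, then keep only the last 2 characters.
Applying that to "vtaeykgjdbj" gives "bv".
(Check on "tzgxcauippiwbm": → "mzgxcauippiwbt" → "bt" ✓)

bv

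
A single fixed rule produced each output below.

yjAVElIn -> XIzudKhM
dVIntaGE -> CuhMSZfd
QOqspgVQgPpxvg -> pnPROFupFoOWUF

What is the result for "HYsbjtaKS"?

gxRAISZjr

Rule — flip the case of every letter, then shift every letter 1 place backward in the alphabet (wrapping around).
Starting from "HYsbjtaKS": after the first operation, "hySBJTAks"; after the second, "gxRAISZjr".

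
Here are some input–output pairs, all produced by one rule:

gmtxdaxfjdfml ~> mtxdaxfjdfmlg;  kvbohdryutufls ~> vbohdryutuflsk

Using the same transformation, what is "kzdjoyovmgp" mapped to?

zdjoyovmgpk

Each output is the input with this applied: move the first character to the end.
So "kzdjoyovmgp" becomes "zdjoyovmgpk".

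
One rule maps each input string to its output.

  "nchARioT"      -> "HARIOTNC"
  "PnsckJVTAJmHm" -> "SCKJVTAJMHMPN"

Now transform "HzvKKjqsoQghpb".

The pattern: move the first 2 characters to the end (rotate left by 2), then convert every letter to uppercase.
Starting from "HzvKKjqsoQghpb": after the first operation, "vKKjqsoQghpbHz"; after the second, "VKKJQSOQGHPBHZ".
(Check on "nchARioT": → "hARioTnc" → "HARIOTNC" ✓)

VKKJQSOQGHPBHZ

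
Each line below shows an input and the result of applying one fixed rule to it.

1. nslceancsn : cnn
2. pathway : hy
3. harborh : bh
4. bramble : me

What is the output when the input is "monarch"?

What's happening: keep one character in every 3, starting at position 1 (positions 1st, 4th, 7th, ...), then delete the first character.
For "monarch" the result is "ah".

ah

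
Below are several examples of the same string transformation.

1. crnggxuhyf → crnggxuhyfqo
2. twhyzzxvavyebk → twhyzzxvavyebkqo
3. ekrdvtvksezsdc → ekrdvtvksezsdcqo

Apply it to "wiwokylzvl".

The pattern: append "qo".
So "wiwokylzvl" becomes "wiwokylzvlqo".

wiwokylzvlqo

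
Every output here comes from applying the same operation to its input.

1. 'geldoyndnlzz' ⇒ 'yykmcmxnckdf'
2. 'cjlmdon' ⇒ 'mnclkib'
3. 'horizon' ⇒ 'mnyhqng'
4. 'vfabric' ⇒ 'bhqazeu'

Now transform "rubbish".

The transformation: shift every letter 1 place backward in the alphabet (wrapping around), then reverse the string.
Applying both steps to "rubbish": "qtaahrg", then "grhaatq".

grhaatq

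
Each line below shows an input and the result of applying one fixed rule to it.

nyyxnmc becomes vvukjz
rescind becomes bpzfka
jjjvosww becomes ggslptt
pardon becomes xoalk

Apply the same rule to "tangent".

The pattern: delete the first character, then shift every letter 3 places backward in the alphabet (wrapping around).
"tangent" → "angent" → "xkdbkq".

xkdbkq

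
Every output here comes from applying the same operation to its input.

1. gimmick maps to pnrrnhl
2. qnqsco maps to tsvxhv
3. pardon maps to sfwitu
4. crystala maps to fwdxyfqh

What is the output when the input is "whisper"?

Looking at the pairs, the operation is to swap the first and last characters, then shift every letter 5 places forward in the alphabet (wrapping around).
So "whisper" becomes "wmnxujb".

wmnxujb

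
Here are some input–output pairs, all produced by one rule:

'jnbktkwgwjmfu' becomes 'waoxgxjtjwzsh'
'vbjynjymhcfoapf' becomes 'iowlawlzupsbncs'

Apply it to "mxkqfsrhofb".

What's happening: shift every letter 13 places forward in the alphabet (wrapping around) — i.e. ROT13.
So "mxkqfsrhofb" becomes "zkxdsfeubso".

zkxdsfeubso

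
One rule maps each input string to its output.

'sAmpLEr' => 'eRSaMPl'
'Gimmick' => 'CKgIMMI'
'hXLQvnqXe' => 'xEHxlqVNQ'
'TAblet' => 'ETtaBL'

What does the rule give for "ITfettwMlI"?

The rule is to flip the case of every letter, then move the last 2 characters to the front (rotate right by 2).
Applying that to "ITfettwMlI" gives "LiitFETTWm".

LiitFETTWm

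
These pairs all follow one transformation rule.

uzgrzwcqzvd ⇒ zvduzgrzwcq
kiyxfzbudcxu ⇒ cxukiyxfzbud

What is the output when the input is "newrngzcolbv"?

The rule is to move the last 3 characters to the front (rotate right by 3).
For "newrngzcolbv" the result is "lbvnewrngzco".

lbvnewrngzco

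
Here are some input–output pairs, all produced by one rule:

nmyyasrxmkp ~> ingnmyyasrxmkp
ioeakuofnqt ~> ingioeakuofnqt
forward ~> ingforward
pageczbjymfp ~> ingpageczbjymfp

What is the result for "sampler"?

Looking at the pairs, the operation is to prepend "ing".
So "sampler" becomes "ingsampler".

ingsampler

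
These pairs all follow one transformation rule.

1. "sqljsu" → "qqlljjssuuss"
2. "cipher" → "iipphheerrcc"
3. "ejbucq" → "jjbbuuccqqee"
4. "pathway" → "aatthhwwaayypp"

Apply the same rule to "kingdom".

iinnggddoommkk

The rule is to double every character, then move the first 2 characters to the end (rotate left by 2).
So "kingdom" becomes "iinnggddoommkk".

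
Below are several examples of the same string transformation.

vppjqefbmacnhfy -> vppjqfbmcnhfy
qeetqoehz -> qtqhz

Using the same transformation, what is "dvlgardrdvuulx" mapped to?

Looking at the pairs, the operation is to remove every vowel.
For "dvlgardrdvuulx" the result is "dvlgrdrdvlx".

dvlgrdrdvlx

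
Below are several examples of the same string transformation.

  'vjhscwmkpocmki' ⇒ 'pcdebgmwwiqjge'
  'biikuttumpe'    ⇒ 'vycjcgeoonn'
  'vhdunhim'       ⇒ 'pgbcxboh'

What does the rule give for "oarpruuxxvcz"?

What's happening: shift every letter 6 places backward in the alphabet (wrapping around), then take characters alternately from the front and the back (1st, last, 2nd, 2nd-last, ...).
For "oarpruuxxvcz", step one produces "iuljloorrpwt"; step two turns that into "ituwlpjrlroo".

ituwlpjrlroo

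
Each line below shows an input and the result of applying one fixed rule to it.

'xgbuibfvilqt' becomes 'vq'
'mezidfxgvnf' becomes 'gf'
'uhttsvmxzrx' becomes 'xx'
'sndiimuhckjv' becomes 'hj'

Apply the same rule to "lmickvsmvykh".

mk

The transformation: keep one character in every 3, starting at position 2 (positions 2nd, 5th, 8th, ...), then keep only the last 2 characters.
Applying both steps to "lmickvsmvykh": "mkmk", then "mk".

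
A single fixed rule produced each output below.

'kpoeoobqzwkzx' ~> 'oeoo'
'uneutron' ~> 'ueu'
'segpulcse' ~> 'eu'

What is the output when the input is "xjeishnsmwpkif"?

ei

Rule — delete the last 3 characters, then keep only the vowels.
On "xjeishnsmwpkif": the first step gives "xjeishnsmwp", and the second then gives "ei".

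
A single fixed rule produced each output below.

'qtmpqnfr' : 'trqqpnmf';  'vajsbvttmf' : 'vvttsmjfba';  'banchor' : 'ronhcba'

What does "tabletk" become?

Rule — sort the characters into reverse alphabetical order.
Applying that to "tabletk" gives "ttlkeba".

ttlkeba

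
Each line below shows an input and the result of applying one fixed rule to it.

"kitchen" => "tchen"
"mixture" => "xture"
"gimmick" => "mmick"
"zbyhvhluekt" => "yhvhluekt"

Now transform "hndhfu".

dhfu

In each case the input is transformed by: delete the first 2 characters.
For "hndhfu" the result is "dhfu".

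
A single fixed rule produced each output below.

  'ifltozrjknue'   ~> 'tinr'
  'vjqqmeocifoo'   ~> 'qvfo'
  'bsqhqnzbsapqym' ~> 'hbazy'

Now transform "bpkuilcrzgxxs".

Each output is the input with this applied: keep one character in every 3, starting at position 1 (positions 1st, 4th, 7th, ...), then swap each adjacent pair of characters (1↔2, 3↔4, ...).
Applying both steps to "bpkuilcrzgxxs": "bucgs", then "ubgcs".

ubgcs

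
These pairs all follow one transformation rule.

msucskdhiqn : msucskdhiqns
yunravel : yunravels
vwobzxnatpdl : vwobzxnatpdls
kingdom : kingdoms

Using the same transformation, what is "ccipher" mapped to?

The pattern: append "s".
Doing the same to "ccipher": "cciphers".

cciphers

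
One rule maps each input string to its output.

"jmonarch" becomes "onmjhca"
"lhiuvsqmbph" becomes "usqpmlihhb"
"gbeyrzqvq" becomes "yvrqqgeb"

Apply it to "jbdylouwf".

The rule is to sort the characters into reverse alphabetical order, then delete the first character.
On "jbdylouwf": the first step gives "ywuoljfdb", and the second then gives "wuoljfdb".

wuoljfdb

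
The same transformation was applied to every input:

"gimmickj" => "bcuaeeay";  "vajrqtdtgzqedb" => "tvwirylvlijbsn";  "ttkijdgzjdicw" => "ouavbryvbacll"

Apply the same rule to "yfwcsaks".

kcskuoxq

Each output is the input with this applied: reverse the string, then shift every letter 8 places backward in the alphabet (wrapping around).
Starting from "yfwcsaks": after the first operation, "skascwfy"; after the second, "kcskuoxq".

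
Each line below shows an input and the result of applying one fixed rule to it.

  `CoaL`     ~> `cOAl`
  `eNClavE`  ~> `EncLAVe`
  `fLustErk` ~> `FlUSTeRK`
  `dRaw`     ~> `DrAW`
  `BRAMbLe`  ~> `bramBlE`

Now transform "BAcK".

The pattern: flip the case of every letter.
On "BAcK" that produces "baCk".

baCk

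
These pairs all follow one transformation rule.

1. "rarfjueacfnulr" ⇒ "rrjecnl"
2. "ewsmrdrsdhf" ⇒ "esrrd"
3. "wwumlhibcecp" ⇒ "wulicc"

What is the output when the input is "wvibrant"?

wirn

The transformation: move the last character to the front, then keep every other character starting from the second (positions 2nd, 4th, 6th, ...).
"wvibrant" → "wirn".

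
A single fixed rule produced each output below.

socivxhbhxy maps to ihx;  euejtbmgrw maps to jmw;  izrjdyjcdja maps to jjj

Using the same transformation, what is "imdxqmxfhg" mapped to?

xxg

The rule is to delete the first 3 characters, then keep one character in every 3, starting at position 1 (positions 1st, 4th, 7th, ...).
Applying both steps to "imdxqmxfhg": "xqmxfhg", then "xxg".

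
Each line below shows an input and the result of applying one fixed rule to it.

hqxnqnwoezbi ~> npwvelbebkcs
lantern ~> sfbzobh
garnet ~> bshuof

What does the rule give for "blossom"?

Each output is the input with this applied: shift every letter 12 places backward in the alphabet (wrapping around), then move the last 3 characters to the front (rotate right by 3).
"blossom" → "gcapzcg".

gcapzcg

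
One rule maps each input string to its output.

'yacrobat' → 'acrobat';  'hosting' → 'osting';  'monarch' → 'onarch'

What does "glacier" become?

lacier

The rule is to delete the first character.
For "glacier" the result is "lacier".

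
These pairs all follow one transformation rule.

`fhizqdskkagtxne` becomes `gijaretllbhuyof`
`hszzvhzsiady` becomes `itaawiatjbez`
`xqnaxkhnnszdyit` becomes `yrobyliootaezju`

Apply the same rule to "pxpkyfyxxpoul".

qyqlzgzyyqpvm

What's happening: shift every letter 1 place forward in the alphabet (wrapping around).
"pxpkyfyxxpoul" → "qyqlzgzyyqpvm".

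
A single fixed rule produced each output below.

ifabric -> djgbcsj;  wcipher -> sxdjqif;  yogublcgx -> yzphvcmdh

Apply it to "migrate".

fnjhsbu

The transformation: shift every letter 1 place forward in the alphabet (wrapping around), then move the last character to the front.
Applying both steps to "migrate": "njhsbuf", then "fnjhsbu".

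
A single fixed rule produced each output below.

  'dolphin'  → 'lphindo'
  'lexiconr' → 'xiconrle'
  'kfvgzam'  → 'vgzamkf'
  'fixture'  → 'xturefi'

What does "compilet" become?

Rule — move the first 2 characters to the end (rotate left by 2).
For "compilet" the result is "mpiletco".

mpiletco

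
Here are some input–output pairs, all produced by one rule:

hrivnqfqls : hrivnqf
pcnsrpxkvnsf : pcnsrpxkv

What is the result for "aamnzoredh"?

aamnzor

In each case the input is transformed by: delete the last 3 characters.
Applying that to "aamnzoredh" gives "aamnzor".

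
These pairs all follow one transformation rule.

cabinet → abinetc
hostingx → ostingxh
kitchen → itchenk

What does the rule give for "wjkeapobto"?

jkeapobtow

Rule — move the first character to the end.
Applying that to "wjkeapobto" gives "jkeapobtow".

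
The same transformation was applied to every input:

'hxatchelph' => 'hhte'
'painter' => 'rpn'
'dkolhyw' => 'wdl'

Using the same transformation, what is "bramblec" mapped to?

The transformation: keep one character in every 3, starting at position 1 (positions 1st, 4th, 7th, ...), then move the last character to the front.
For "bramblec", step one produces "bme"; step two turns that into "ebm".

ebm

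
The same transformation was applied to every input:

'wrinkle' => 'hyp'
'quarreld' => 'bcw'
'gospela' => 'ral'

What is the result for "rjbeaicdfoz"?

The transformation: shift every letter 11 places forward in the alphabet (wrapping around), then keep one character in every 3, starting at position 1 (positions 1st, 4th, 7th, ...).
"rjbeaicdfoz" → "cpnz".

cpnz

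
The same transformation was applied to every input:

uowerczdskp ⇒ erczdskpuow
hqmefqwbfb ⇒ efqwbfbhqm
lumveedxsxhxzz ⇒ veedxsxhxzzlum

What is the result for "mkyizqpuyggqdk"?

What's happening: move the first 3 characters to the end (rotate left by 3).
Applying that to "mkyizqpuyggqdk" gives "izqpuyggqdkmky".

izqpuyggqdkmky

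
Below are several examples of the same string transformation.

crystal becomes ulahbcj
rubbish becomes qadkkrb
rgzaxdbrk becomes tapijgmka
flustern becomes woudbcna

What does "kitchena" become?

Looking at the pairs, the operation is to shift every letter 9 places forward in the alphabet (wrapping around), then move the last character to the front.
Starting from "kitchena": after the first operation, "trclqnwj"; after the second, "jtrclqnw".

jtrclqnw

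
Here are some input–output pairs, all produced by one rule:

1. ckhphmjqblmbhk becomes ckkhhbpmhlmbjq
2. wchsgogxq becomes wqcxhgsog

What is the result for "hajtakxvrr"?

Rule — take characters alternately from the front and the back (1st, last, 2nd, 2nd-last, ...).
"hajtakxvrr" → "hrarjvtxak".

hrarjvtxak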